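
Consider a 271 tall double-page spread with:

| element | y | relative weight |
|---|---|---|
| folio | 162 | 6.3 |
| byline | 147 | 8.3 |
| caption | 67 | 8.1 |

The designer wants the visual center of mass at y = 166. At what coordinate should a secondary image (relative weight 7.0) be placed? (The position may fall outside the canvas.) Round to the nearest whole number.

After adding the secondary image, total weight = 6.3 + 8.3 + 8.1 + 7.0 = 29.7.
Along y: (2783.4 + 7.0·y) / 29.7 = 166 (existing moment 6.3·162 + 8.3·147 + 8.1·67 = 2783.4) ⇒ y = (4930.2 − 2783.4) / 7.0 ≈ 306.69.

y ≈ 307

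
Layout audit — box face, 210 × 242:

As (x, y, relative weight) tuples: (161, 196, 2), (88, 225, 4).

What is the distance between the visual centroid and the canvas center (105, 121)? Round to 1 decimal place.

≈ 94.6

Weights sum to 2 + 4 = 6.
x-moment: 2·161 + 4·88 = 674; centroid 674/6 ≈ 112.33.
y-moment: 2·196 + 4·225 = 1292; centroid 1292/6 ≈ 215.33.
From (105, 121): dx = 7.33, dy = 94.33, so the distance is √(dx²+dy²) ≈ 94.62.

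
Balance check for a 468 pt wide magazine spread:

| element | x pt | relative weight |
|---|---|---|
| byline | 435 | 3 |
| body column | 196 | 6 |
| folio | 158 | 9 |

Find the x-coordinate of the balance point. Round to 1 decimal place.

x ≈ 216.8

Σw = 3 + 6 + 9 = 18.
x-moment: 3·435 + 6·196 + 9·158 = 3903; centroid 3903/18 ≈ 216.83.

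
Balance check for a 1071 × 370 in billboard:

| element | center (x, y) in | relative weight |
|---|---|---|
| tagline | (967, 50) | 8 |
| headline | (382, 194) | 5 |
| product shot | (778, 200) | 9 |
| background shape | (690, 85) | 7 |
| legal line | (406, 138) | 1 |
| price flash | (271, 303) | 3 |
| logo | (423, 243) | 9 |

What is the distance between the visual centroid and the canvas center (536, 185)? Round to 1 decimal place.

≈ 96.8 in

Σw = 8 + 5 + 9 + 7 + 1 + 3 + 9 = 42.
x: moment 26504 / weight 42 ≈ 631.05
y: moment 6999 / weight 42 ≈ 166.64
Offset from (536, 185): Δx ≈ 95.05, Δy ≈ -18.36; distance = √(Δx² + Δy²) ≈ 96.80.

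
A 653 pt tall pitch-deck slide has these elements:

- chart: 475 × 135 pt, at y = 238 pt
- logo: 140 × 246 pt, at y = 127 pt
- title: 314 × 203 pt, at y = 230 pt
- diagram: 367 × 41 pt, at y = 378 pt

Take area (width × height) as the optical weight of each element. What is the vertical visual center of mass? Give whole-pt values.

Areas → weights: chart 475·135 = 64125, logo 140·246 = 34440, title 314·203 = 63742, diagram 367·41 = 15047; Σw = 177354.
Σw·y = 64125·238 + 34440·127 + 63742·230 + 15047·378 = 39984056, so ȳ = 39984056/177354 ≈ 225.45.

y ≈ 225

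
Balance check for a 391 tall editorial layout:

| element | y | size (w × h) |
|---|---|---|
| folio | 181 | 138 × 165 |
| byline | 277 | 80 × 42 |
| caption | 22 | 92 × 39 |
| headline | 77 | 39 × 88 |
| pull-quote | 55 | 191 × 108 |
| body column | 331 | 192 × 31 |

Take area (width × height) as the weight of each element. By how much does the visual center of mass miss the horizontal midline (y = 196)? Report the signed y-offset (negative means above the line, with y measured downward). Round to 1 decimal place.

≈ -53.7

Areas → weights: folio 138·165 = 22770, byline 80·42 = 3360, caption 92·39 = 3588, headline 39·88 = 3432, pull-quote 191·108 = 20628, body column 192·31 = 5952; Σw = 59730.
y: moment 8499942 / weight 59730 ≈ 142.31
Offset from y = 196: 142.31 − 196 ≈ -53.69.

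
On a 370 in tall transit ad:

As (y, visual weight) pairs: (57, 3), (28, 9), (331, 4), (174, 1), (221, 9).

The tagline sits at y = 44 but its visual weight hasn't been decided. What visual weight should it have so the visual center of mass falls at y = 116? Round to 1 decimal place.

w ≈ 12.4

Existing Σw = 26 (3 + 9 + 4 + 1 + 9); existing moment 3·57 + 9·28 + 4·331 + 1·174 + 9·221 = 3910.
Set Σw·y/Σw = 116: (3910 + 44w) = 116·(26 + w).
Solving: w = (116·26 − 3910) / (44 − 116) = -894 / -72 ≈ 12.42.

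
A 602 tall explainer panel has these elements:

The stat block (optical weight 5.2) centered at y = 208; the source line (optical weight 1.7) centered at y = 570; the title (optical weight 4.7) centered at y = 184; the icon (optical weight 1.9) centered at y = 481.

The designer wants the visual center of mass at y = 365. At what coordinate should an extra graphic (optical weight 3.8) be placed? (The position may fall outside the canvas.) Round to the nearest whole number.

y ≈ 654

New total weight: (5.2 + 1.7 + 4.7 + 1.9) + 3.8 = 17.3.
y: target moment 17.3×365 = 6314.5; current 5.2·208 + 1.7·570 + 4.7·184 + 1.9·481 = 3829.3; the extra graphic supplies 2485.2, so y = 2485.2/3.8 ≈ 654.00.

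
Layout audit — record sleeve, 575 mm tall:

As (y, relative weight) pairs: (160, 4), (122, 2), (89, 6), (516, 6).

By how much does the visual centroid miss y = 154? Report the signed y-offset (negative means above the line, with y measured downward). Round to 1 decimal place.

Weights sum to 4 + 2 + 6 + 6 = 18.
y-moment: 4·160 + 2·122 + 6·89 + 6·516 = 4514; centroid 4514/18 ≈ 250.78.
Difference: 250.78 − 154 ≈ 96.78.

≈ 96.8 mm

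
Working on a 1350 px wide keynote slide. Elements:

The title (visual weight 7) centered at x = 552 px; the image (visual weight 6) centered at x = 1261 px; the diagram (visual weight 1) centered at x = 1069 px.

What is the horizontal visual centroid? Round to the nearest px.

x ≈ 893

Σw = 7 + 6 + 1 = 14.
Σw·x = 7·552 + 6·1261 + 1·1069 = 12499, so x̄ = 12499/14 ≈ 892.79.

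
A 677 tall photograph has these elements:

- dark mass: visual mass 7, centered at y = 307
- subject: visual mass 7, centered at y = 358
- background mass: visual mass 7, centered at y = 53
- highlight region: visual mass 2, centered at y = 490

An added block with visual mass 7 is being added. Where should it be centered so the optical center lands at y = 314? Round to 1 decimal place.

New total weight: (7 + 7 + 7 + 2) + 7 = 30.
y: need Σw·y = 30·314 = 9420. Existing = 7·307 + 7·358 + 7·53 + 2·490 = 6006. Remainder 3414 / 7 ≈ 487.71.

y ≈ 487.7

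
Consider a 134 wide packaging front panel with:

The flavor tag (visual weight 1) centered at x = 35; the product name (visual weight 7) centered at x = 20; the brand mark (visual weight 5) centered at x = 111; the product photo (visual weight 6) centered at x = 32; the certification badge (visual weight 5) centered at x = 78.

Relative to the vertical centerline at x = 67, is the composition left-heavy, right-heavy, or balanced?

left-heavy

Weights sum to 1 + 7 + 5 + 6 + 5 = 24.
x: (1·35 + 7·20 + 5·111 + 6·32 + 5·78) / 24 = 1312 / 24 ≈ 54.67
Since 54.7 is left of 67, the composition reads left-heavy.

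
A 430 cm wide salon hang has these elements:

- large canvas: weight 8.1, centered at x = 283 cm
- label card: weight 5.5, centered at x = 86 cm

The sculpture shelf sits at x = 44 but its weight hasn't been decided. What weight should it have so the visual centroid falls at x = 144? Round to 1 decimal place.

w ≈ 8.1

Known weights sum to 8.1 + 5.5 = 13.6; their moment is 8.1·283 + 5.5·86 = 2765.3.
Set Σw·x/Σw = 144: (2765.3 + 44w) = 144·(13.6 + w).
Solving: w = (144·13.6 − 2765.3) / (44 − 144) = -806.9 / -100 ≈ 8.07.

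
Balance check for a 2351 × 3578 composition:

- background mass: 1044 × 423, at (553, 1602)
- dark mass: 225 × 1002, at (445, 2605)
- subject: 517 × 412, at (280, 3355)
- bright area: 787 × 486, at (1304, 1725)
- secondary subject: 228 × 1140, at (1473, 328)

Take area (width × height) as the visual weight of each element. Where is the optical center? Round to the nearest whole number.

Areas: background mass 1044·423 = 441612, dark mass 225·1002 = 225450, subject 517·412 = 213004, bright area 787·486 = 382482, secondary subject 228·1140 = 259920. Total weight = 1522468.
x: (441612·553 + 225450·445 + 213004·280 + 382482·1304 + 259920·1473) / 1522468 = 1285796494 / 1522468 ≈ 844.55
y: (441612·1602 + 225450·2605 + 213004·3355 + 382482·1725 + 259920·328) / 1522468 = 2754423304 / 1522468 ≈ 1809.18

(845, 1809)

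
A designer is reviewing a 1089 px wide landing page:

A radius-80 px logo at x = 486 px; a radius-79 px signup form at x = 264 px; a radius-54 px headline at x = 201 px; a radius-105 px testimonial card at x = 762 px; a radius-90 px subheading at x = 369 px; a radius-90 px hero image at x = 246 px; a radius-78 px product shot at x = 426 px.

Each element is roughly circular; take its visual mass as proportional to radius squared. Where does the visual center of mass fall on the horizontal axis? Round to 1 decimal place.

x ≈ 436.3

Weights ∝ r²: logo 80² = 6400, signup form 79² = 6241, headline 54² = 2916, testimonial card 105² = 11025, subheading 90² = 8100, hero image 90² = 8100, product shot 78² = 6084; Σw = 48866.
x: (6400·486 + 6241·264 + 2916·201 + 11025·762 + 8100·369 + 8100·246 + 6084·426) / 48866 = 21318474 / 48866 ≈ 436.26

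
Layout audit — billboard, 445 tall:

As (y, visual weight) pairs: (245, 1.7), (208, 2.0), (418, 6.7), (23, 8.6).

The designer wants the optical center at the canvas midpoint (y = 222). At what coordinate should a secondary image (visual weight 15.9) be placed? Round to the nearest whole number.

y ≈ 246

With the secondary image, Σw becomes 1.7 + 2.0 + 6.7 + 8.6 + 15.9 = 34.9.
y: need Σw·y = 34.9·222 = 7747.8. Existing = 1.7·245 + 2.0·208 + 6.7·418 + 8.6·23 = 3830.9. Remainder 3916.9 / 15.9 ≈ 246.35.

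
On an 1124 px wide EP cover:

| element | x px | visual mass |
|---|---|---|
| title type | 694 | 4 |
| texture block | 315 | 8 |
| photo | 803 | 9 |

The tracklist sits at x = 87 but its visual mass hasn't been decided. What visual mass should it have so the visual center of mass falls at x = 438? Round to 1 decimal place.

Existing Σw = 21 (4 + 8 + 9); existing moment 4·694 + 8·315 + 9·803 = 12523.
Set Σw·x/Σw = 438: (12523 + 87w) = 438·(21 + w).
Rearranging, w·(87 − 438) = 438·21 − 12523 = -3325, so w ≈ -3325/-351 = 9.47.

w ≈ 9.5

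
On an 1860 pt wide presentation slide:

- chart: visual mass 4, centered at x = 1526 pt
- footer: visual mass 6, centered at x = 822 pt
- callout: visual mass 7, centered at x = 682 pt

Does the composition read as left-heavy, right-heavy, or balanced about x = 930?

balanced

Total weight = 4 + 6 + 7 = 17.
x-moment: 4·1526 + 6·822 + 7·682 = 15810; centroid 15810/17 ≈ 930.00.
930.00 = 930 exactly: balanced.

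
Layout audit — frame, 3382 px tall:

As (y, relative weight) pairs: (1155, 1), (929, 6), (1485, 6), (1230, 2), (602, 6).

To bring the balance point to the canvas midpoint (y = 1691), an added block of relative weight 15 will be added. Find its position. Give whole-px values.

After adding the added block, total weight = 1 + 6 + 6 + 2 + 6 + 15 = 36.
y: target moment 36×1691 = 60876; current 1·1155 + 6·929 + 6·1485 + 2·1230 + 6·602 = 21711; the added block supplies 39165, so y = 39165/15 ≈ 2611.00.

y ≈ 2611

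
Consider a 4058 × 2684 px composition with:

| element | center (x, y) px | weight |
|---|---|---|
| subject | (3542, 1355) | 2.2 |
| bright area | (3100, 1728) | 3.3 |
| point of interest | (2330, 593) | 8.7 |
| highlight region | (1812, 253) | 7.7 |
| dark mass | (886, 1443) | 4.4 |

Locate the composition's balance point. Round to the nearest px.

(2135, 842)

Weights sum to 2.2 + 3.3 + 8.7 + 7.7 + 4.4 = 26.3.
Σw·x = 2.2·3542 + 3.3·3100 + 8.7·2330 + 7.7·1812 + 4.4·886 = 56144.2, so x̄ = 56144.2/26.3 ≈ 2134.76.
Σw·y = 2.2·1355 + 3.3·1728 + 8.7·593 + 7.7·253 + 4.4·1443 = 22139.8, so ȳ = 22139.8/26.3 ≈ 841.82.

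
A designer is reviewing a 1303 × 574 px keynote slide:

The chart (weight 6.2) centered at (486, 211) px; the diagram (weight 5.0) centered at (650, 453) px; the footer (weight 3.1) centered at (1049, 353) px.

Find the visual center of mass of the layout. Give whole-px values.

(665, 326)

Total weight = 6.2 + 5.0 + 3.1 = 14.3.
x: (6.2·486 + 5.0·650 + 3.1·1049) / 14.3 = 9515.1 / 14.3 ≈ 665.39
y: (6.2·211 + 5.0·453 + 3.1·353) / 14.3 = 4667.5 / 14.3 ≈ 326.40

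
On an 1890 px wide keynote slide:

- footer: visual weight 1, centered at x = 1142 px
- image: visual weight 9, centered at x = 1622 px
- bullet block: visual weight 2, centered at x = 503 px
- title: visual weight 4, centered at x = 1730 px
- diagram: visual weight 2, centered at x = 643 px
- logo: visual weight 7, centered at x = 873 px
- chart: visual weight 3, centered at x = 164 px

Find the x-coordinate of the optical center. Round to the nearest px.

x ≈ 1127

Σw = 1 + 9 + 2 + 4 + 2 + 7 + 3 = 28.
x: moment 31555 / weight 28 ≈ 1126.96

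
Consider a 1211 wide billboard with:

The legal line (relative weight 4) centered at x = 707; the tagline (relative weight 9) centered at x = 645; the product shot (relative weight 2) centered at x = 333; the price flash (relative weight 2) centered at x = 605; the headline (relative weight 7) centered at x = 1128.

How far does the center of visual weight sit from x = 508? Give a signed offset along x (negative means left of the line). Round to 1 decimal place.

Σw = 4 + 9 + 2 + 2 + 7 = 24.
Σw·x = 4·707 + 9·645 + 2·333 + 2·605 + 7·1128 = 18405, so x̄ = 18405/24 ≈ 766.88.
Against x = 508, that's 766.88 − 508 = 258.88.

≈ 258.9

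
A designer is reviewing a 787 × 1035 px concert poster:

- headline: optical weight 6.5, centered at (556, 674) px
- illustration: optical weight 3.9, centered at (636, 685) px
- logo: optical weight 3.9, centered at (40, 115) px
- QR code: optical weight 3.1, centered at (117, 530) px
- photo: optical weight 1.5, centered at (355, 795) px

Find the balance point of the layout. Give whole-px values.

(378, 547)

Σw = 6.5 + 3.9 + 3.9 + 3.1 + 1.5 = 18.9.
Σw·x = 6.5·556 + 3.9·636 + 3.9·40 + 3.1·117 + 1.5·355 = 7145.6, so x̄ = 7145.6/18.9 ≈ 378.07.
Σw·y = 6.5·674 + 3.9·685 + 3.9·115 + 3.1·530 + 1.5·795 = 10336.5, so ȳ = 10336.5/18.9 ≈ 546.90.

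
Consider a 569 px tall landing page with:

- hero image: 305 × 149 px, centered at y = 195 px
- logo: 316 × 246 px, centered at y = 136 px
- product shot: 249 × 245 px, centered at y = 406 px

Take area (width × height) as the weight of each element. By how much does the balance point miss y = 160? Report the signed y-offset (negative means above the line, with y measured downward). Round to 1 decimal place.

Taking area as weight: hero image 305·149 = 45445, logo 316·246 = 77736, product shot 249·245 = 61005. Sum 184186.
y: (45445·195 + 77736·136 + 61005·406) / 184186 = 44201901 / 184186 ≈ 239.99
Against y = 160, that's 239.99 − 160 = 79.99.

≈ 80.0 px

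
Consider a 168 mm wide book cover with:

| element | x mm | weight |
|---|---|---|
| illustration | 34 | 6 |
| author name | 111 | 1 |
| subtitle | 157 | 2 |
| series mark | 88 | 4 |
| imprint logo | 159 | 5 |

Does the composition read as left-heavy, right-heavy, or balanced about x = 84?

right-heavy

Σw = 6 + 1 + 2 + 4 + 5 = 18.
x: (6·34 + 1·111 + 2·157 + 4·88 + 5·159) / 18 = 1776 / 18 ≈ 98.67
Since 98.7 is right of 84, the composition reads right-heavy.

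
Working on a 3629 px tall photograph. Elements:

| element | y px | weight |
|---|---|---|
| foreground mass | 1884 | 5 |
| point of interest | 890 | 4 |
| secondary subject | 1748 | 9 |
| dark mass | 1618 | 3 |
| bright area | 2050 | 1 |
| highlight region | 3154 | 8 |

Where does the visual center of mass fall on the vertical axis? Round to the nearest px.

y ≈ 2028

Total weight = 5 + 4 + 9 + 3 + 1 + 8 = 30.
y: moment 60848 / weight 30 ≈ 2028.27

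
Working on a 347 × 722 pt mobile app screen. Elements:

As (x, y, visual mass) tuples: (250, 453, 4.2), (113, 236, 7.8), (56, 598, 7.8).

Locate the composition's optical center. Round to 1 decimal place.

Total weight = 4.2 + 7.8 + 7.8 = 19.8.
Σw·x = 4.2·250 + 7.8·113 + 7.8·56 = 2368.2, so x̄ = 2368.2/19.8 ≈ 119.61.
Σw·y = 4.2·453 + 7.8·236 + 7.8·598 = 8407.8, so ȳ = 8407.8/19.8 ≈ 424.64.

(119.6, 424.6)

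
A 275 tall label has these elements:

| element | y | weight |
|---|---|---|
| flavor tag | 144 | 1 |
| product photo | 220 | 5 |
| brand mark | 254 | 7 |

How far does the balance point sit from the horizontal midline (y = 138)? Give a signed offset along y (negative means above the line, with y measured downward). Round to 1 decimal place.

≈ 94.5

Σw = 1 + 5 + 7 = 13.
y: (1·144 + 5·220 + 7·254) / 13 = 3022 / 13 ≈ 232.46
Difference: 232.46 − 138 ≈ 94.46.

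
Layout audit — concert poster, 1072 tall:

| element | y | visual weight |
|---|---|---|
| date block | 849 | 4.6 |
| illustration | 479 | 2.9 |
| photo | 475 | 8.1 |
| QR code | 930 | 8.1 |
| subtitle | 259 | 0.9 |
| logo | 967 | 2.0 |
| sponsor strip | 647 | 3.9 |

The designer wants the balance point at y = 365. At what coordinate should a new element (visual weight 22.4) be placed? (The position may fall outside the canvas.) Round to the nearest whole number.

With the new element, Σw becomes 4.6 + 2.9 + 8.1 + 8.1 + 0.9 + 2.0 + 3.9 + 22.4 = 52.9.
Along y: (21365.4 + 22.4·y) / 52.9 = 365 (existing moment 4.6·849 + 2.9·479 + 8.1·475 + 8.1·930 + 0.9·259 + 2.0·967 + 3.9·647 = 21365.4) ⇒ y = (19308.5 − 21365.4) / 22.4 ≈ -91.83.

y ≈ -92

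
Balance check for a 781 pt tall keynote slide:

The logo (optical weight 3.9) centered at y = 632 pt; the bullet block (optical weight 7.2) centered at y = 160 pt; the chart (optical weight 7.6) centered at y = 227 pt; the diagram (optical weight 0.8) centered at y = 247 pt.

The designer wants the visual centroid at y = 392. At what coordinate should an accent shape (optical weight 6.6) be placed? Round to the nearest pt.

y ≈ 711

New total weight: (3.9 + 7.2 + 7.6 + 0.8) + 6.6 = 26.1.
Along y: (5539.6 + 6.6·y) / 26.1 = 392 (existing moment 3.9·632 + 7.2·160 + 7.6·227 + 0.8·247 = 5539.6) ⇒ y = (10231.2 − 5539.6) / 6.6 ≈ 710.85.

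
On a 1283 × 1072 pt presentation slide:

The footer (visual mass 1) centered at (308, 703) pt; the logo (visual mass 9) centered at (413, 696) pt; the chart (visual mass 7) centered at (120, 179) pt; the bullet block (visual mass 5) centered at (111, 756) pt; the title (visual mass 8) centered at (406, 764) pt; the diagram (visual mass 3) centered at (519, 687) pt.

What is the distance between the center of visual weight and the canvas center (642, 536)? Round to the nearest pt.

≈ 341 pt

Total weight = 1 + 9 + 7 + 5 + 8 + 3 = 33.
Σw·x = 10225; x̄ = 10225/33 ≈ 309.85.
y: moment 20173 / weight 33 ≈ 611.30
Relative to (642, 536): Δ = (-332.15, 75.30); |Δ| = √(-332.15² + 75.30²) ≈ 340.58.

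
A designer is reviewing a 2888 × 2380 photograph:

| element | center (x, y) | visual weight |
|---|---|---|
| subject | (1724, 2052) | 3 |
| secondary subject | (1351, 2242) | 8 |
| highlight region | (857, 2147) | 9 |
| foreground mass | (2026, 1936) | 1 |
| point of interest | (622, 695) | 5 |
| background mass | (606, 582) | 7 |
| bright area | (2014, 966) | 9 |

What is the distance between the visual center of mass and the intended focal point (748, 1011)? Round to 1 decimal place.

Total weight = 3 + 8 + 9 + 1 + 5 + 7 + 9 = 42.
x: moment 51197 / weight 42 ≈ 1218.98
y: moment 61594 / weight 42 ≈ 1466.52
Offset from (748, 1011): Δx ≈ 470.98, Δy ≈ 455.52; distance = √(Δx² + Δy²) ≈ 655.23.

≈ 655.2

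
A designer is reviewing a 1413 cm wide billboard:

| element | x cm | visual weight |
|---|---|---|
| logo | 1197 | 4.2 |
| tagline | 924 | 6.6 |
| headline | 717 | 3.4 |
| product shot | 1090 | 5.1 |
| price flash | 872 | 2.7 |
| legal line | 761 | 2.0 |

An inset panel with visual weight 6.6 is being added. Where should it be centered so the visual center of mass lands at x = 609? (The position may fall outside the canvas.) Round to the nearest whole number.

With the inset panel, Σw becomes 4.2 + 6.6 + 3.4 + 5.1 + 2.7 + 2.0 + 6.6 = 30.6.
x: target moment 30.6×609 = 18635.4; current 4.2·1197 + 6.6·924 + 3.4·717 + 5.1·1090 + 2.7·872 + 2.0·761 = 22999.0; the inset panel supplies -4363.6, so x = -4363.6/6.6 ≈ -661.15.

x ≈ -661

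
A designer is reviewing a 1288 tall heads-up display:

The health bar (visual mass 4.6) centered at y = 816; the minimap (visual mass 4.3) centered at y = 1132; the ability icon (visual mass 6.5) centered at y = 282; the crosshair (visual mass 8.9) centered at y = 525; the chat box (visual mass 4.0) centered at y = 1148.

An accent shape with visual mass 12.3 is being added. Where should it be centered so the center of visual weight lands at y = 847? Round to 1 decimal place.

After adding the accent shape, total weight = 4.6 + 4.3 + 6.5 + 8.9 + 4.0 + 12.3 = 40.6.
y: need Σw·y = 40.6·847 = 34388.2. Existing = 4.6·816 + 4.3·1132 + 6.5·282 + 8.9·525 + 4.0·1148 = 19718.7. Remainder 14669.5 / 12.3 ≈ 1192.64.

y ≈ 1192.6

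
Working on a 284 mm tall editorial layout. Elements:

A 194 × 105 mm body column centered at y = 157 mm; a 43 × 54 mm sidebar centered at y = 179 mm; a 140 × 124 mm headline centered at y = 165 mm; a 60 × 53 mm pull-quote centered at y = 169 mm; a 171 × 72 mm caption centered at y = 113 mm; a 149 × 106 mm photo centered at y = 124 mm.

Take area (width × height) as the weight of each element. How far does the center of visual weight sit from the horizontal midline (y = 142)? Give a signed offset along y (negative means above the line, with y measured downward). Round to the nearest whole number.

Taking area as weight: body column 194·105 = 20370, sidebar 43·54 = 2322, headline 140·124 = 17360, pull-quote 60·53 = 3180, caption 171·72 = 12312, photo 149·106 = 15794. Sum 71338.
y: moment 10365260 / weight 71338 ≈ 145.30
Difference: 145.30 − 142 ≈ 3.30.

≈ 3 mm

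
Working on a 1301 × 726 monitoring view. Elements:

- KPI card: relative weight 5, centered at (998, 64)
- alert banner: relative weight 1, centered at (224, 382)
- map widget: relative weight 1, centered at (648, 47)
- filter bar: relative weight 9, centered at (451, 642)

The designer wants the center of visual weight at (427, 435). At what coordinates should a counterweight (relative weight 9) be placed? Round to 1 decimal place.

With the counterweight, Σw becomes 5 + 1 + 1 + 9 + 9 = 25.
x: target moment 25×427 = 10675; current 5·998 + 1·224 + 1·648 + 9·451 = 9921; the counterweight supplies 754, so x = 754/9 ≈ 83.78.
y: target moment 25×435 = 10875; current 5·64 + 1·382 + 1·47 + 9·642 = 6527; the counterweight supplies 4348, so y = 4348/9 ≈ 483.11.

(83.8, 483.1)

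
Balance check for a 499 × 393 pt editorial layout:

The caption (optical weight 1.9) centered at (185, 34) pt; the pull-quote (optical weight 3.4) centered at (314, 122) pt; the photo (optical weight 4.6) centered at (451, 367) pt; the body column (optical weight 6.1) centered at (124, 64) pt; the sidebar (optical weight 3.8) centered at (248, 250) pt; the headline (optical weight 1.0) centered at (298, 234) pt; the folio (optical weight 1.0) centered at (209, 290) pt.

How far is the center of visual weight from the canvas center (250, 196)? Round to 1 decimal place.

≈ 15.9 pt

Weights sum to 1.9 + 3.4 + 4.6 + 6.1 + 3.8 + 1.0 + 1.0 = 21.8.
x-moment: 1.9·185 + 3.4·314 + 4.6·451 + 6.1·124 + 3.8·248 + 1.0·298 + 1.0·209 = 5699.5; centroid 5699.5/21.8 ≈ 261.44.
y-moment: 1.9·34 + 3.4·122 + 4.6·367 + 6.1·64 + 3.8·250 + 1.0·234 + 1.0·290 = 4032.0; centroid 4032.0/21.8 ≈ 184.95.
From (250, 196): dx = 11.44, dy = -11.05, so the distance is √(dx²+dy²) ≈ 15.91.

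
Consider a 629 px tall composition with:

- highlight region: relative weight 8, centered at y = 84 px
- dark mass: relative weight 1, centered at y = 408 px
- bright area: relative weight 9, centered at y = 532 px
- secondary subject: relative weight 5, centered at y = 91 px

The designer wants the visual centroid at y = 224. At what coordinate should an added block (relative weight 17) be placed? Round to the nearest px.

After adding the added block, total weight = 8 + 1 + 9 + 5 + 17 = 40.
Along y: (6323 + 17·y) / 40 = 224 (existing moment 8·84 + 1·408 + 9·532 + 5·91 = 6323) ⇒ y = (8960 − 6323) / 17 ≈ 155.12.

y ≈ 155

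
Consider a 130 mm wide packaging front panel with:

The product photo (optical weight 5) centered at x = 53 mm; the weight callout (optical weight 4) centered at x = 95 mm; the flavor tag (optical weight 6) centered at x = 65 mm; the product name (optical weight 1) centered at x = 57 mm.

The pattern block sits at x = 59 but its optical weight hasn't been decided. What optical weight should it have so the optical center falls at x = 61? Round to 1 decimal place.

Fixed elements: Σw = 5 + 4 + 6 + 1 = 16, Σw·x = 5·53 + 4·95 + 6·65 + 1·57 = 1092.
Balance at x = 61 requires (1092 + w·59) / (16 + w) = 61.
So w = (61·16 − 1092)/(59 − 61) = -116/-2 ≈ 58.00.

w ≈ 58.0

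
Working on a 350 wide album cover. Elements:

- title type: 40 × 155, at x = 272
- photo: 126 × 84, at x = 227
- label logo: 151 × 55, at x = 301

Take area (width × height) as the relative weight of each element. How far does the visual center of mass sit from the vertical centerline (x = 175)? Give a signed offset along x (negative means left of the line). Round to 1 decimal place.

≈ 87.6

Taking area as weight: title type 40·155 = 6200, photo 126·84 = 10584, label logo 151·55 = 8305. Sum 25089.
x: (6200·272 + 10584·227 + 8305·301) / 25089 = 6588773 / 25089 ≈ 262.62
Offset from x = 175: 262.62 − 175 ≈ 87.62.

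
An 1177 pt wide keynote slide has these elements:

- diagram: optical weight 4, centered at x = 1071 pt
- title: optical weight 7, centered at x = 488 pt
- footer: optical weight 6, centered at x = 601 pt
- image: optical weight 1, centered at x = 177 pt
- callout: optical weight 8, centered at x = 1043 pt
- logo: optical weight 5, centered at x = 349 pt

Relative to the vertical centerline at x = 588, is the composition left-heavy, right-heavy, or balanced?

right-heavy

Total weight = 4 + 7 + 6 + 1 + 8 + 5 = 31.
Σw·x = 21572; x̄ = 21572/31 ≈ 695.87.
695.9 vs midline 588 → right-heavy.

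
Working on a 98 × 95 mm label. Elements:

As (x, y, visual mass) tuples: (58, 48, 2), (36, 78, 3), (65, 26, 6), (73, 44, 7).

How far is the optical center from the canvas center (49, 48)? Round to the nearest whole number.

Weights sum to 2 + 3 + 6 + 7 = 18.
Σw·x = 2·58 + 3·36 + 6·65 + 7·73 = 1125, so x̄ = 1125/18 ≈ 62.50.
Σw·y = 2·48 + 3·78 + 6·26 + 7·44 = 794, so ȳ = 794/18 ≈ 44.11.
From (49, 48): dx = 13.50, dy = -3.89, so the distance is √(dx²+dy²) ≈ 14.05.

≈ 14 mm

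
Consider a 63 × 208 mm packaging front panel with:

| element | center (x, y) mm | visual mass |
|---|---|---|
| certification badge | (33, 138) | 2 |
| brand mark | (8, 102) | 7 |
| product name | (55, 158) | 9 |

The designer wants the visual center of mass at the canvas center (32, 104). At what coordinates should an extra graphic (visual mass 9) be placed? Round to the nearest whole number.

After adding the extra graphic, total weight = 2 + 7 + 9 + 9 = 27.
Along x: (617 + 9·x) / 27 = 32 (existing moment 2·33 + 7·8 + 9·55 = 617) ⇒ x = (864 − 617) / 9 ≈ 27.44.
Along y: (2412 + 9·y) / 27 = 104 (existing moment 2·138 + 7·102 + 9·158 = 2412) ⇒ y = (2808 − 2412) / 9 ≈ 44.00.

(27, 44)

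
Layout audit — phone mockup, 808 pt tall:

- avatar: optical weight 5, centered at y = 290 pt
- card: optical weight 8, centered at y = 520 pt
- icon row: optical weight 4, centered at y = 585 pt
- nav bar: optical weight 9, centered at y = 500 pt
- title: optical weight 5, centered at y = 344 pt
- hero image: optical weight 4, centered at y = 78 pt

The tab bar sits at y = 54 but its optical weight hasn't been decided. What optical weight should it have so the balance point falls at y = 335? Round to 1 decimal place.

Fixed elements: Σw = 5 + 8 + 4 + 9 + 5 + 4 = 35, Σw·y = 5·290 + 8·520 + 4·585 + 9·500 + 5·344 + 4·78 = 14482.
For the centroid to hit 335: (14482 + w·54) / (35 + w) = 335.
Solving: w = (335·35 − 14482) / (54 − 335) = -2757 / -281 ≈ 9.81.

w ≈ 9.8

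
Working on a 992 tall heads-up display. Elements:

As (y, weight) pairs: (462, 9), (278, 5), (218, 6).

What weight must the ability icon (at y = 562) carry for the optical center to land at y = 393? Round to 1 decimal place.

w ≈ 5.9

Known weights sum to 9 + 5 + 6 = 20; their moment is 9·462 + 5·278 + 6·218 = 6856.
Set Σw·y/Σw = 393: (6856 + 562w) = 393·(20 + w).
Solving: w = (393·20 − 6856) / (562 − 393) = 1004 / 169 ≈ 5.94.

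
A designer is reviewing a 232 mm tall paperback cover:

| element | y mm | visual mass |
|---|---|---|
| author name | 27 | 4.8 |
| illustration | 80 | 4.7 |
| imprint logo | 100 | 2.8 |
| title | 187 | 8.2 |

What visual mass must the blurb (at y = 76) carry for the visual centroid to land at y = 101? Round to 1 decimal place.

w ≈ 9.9

Known weights sum to 4.8 + 4.7 + 2.8 + 8.2 = 20.5; their moment is 4.8·27 + 4.7·80 + 2.8·100 + 8.2·187 = 2319.0.
Balance at y = 101 requires (2319.0 + w·76) / (20.5 + w) = 101.
Rearranging, w·(76 − 101) = 101·20.5 − 2319.0 = -248.5, so w ≈ -248.5/-25 = 9.94.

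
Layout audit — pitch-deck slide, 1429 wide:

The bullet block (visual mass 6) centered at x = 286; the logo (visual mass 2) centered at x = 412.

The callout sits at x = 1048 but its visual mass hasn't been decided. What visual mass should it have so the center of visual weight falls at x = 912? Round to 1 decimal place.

w ≈ 35.0

Existing Σw = 8 (6 + 2); existing moment 6·286 + 2·412 = 2540.
Balance at x = 912 requires (2540 + w·1048) / (8 + w) = 912.
So w = (912·8 − 2540)/(1048 − 912) = 4756/136 ≈ 34.97.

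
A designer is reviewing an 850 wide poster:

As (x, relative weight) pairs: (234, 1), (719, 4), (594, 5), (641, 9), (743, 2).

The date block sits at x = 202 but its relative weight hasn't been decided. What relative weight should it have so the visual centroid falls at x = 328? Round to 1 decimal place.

Existing Σw = 21 (1 + 4 + 5 + 9 + 2); existing moment 1·234 + 4·719 + 5·594 + 9·641 + 2·743 = 13335.
Set Σw·x/Σw = 328: (13335 + 202w) = 328·(21 + w).
Solving: w = (328·21 − 13335) / (202 − 328) = -6447 / -126 ≈ 51.17.

w ≈ 51.2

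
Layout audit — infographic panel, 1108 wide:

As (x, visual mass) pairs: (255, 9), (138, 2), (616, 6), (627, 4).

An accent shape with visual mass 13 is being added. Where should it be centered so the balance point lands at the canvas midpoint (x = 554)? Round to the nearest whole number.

x ≈ 774

With the accent shape, Σw becomes 9 + 2 + 6 + 4 + 13 = 34.
x: need Σw·x = 34·554 = 18836. Existing = 9·255 + 2·138 + 6·616 + 4·627 = 8775. Remainder 10061 / 13 ≈ 773.92.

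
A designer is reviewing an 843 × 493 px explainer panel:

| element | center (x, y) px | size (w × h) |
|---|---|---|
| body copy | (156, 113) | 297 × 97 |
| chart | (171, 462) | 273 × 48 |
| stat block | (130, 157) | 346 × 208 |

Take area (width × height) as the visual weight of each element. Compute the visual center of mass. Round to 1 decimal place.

Taking area as weight: body copy 297·97 = 28809, chart 273·48 = 13104, stat block 346·208 = 71968. Sum 113881.
Σw·x = 28809·156 + 13104·171 + 71968·130 = 16090828, so x̄ = 16090828/113881 ≈ 141.30.
Σw·y = 28809·113 + 13104·462 + 71968·157 = 20608441, so ȳ = 20608441/113881 ≈ 180.96.

(141.3, 181.0)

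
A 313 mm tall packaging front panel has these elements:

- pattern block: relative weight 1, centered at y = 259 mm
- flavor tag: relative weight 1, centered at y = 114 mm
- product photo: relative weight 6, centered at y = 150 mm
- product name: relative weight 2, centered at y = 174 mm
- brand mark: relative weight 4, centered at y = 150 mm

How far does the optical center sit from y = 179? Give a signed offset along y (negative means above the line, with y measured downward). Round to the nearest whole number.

Weights sum to 1 + 1 + 6 + 2 + 4 = 14.
Σw·y = 1·259 + 1·114 + 6·150 + 2·174 + 4·150 = 2221, so ȳ = 2221/14 ≈ 158.64.
Offset from y = 179: 158.64 − 179 ≈ -20.36.

≈ -20 mm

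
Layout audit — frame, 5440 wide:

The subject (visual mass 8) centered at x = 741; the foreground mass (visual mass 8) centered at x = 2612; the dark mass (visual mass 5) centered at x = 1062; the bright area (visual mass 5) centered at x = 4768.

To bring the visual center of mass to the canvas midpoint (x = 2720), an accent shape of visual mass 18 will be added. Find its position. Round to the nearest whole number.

x ≈ 3539

With the accent shape, Σw becomes 8 + 8 + 5 + 5 + 18 = 44.
x: target moment 44×2720 = 119680; current 8·741 + 8·2612 + 5·1062 + 5·4768 = 55974; the accent shape supplies 63706, so x = 63706/18 ≈ 3539.22.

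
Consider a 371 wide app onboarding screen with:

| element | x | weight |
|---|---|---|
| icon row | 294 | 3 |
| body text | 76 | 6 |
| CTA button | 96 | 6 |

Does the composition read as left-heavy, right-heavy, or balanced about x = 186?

left-heavy

Weights sum to 3 + 6 + 6 = 15.
x: (3·294 + 6·76 + 6·96) / 15 = 1914 / 15 ≈ 127.60
127.6 vs midline 186 → left-heavy.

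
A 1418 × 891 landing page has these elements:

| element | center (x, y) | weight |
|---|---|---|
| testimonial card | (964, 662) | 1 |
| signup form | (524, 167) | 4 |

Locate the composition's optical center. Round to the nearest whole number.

Σw = 1 + 4 = 5.
x-moment: 1·964 + 4·524 = 3060; centroid 3060/5 ≈ 612.00.
y-moment: 1·662 + 4·167 = 1330; centroid 1330/5 ≈ 266.00.

(612, 266)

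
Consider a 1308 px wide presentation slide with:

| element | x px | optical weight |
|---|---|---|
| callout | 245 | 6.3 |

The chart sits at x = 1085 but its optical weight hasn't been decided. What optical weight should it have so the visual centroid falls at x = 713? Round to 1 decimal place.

Known: weight 6.3 with moment 6.3·245 = 1543.5.
For the centroid to hit 713: (1543.5 + w·1085) / (6.3 + w) = 713.
Solving: w = (713·6.3 − 1543.5) / (1085 − 713) = 2948.4 / 372 ≈ 7.93.

w ≈ 7.9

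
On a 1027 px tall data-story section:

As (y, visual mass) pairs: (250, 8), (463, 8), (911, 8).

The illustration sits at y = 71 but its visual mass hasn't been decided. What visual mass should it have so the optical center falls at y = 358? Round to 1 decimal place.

Known weights sum to 8 + 8 + 8 = 24; their moment is 8·250 + 8·463 + 8·911 = 12992.
For the centroid to hit 358: (12992 + w·71) / (24 + w) = 358.
So w = (358·24 − 12992)/(71 − 358) = -4400/-287 ≈ 15.33.

w ≈ 15.3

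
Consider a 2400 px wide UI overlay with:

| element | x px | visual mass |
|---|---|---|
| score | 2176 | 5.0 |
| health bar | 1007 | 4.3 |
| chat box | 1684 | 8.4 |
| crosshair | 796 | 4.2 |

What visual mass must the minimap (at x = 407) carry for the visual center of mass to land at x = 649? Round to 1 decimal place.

w ≈ 76.4

Fixed elements: Σw = 5.0 + 4.3 + 8.4 + 4.2 = 21.9, Σw·x = 5.0·2176 + 4.3·1007 + 8.4·1684 + 4.2·796 = 32698.9.
Balance at x = 649 requires (32698.9 + w·407) / (21.9 + w) = 649.
Solving: w = (649·21.9 − 32698.9) / (407 − 649) = -18485.8 / -242 ≈ 76.39.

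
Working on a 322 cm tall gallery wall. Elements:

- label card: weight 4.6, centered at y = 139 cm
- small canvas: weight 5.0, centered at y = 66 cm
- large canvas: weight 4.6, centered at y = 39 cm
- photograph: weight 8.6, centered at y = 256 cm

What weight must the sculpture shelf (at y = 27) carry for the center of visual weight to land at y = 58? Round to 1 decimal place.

w ≈ 65.4

Existing Σw = 22.8 (4.6 + 5.0 + 4.6 + 8.6); existing moment 4.6·139 + 5.0·66 + 4.6·39 + 8.6·256 = 3350.4.
For the centroid to hit 58: (3350.4 + w·27) / (22.8 + w) = 58.
So w = (58·22.8 − 3350.4)/(27 − 58) = -2028.0/-31 ≈ 65.42.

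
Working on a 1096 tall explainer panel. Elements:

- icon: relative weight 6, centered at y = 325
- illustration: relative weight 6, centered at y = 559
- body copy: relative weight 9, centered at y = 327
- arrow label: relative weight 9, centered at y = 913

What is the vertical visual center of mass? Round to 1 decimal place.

Σw = 6 + 6 + 9 + 9 = 30.
y: (6·325 + 6·559 + 9·327 + 9·913) / 30 = 16464 / 30 ≈ 548.80

y ≈ 548.8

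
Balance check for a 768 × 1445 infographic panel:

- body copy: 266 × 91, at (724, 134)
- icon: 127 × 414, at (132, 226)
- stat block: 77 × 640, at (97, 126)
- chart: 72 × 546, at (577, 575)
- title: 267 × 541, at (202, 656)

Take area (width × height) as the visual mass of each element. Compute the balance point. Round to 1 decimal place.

Areas: body copy 266·91 = 24206, icon 127·414 = 52578, stat block 77·640 = 49280, chart 72·546 = 39312, title 267·541 = 144447. Total weight = 309823.
Σw·x = 24206·724 + 52578·132 + 49280·97 + 39312·577 + 144447·202 = 81106918, so x̄ = 81106918/309823 ≈ 261.78.
Σw·y = 24206·134 + 52578·226 + 49280·126 + 39312·575 + 144447·656 = 138697144, so ȳ = 138697144/309823 ≈ 447.67.

(261.8, 447.7)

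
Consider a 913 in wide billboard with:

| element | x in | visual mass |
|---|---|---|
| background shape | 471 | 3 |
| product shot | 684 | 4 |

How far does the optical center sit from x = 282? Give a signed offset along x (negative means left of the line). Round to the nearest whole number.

Weights sum to 3 + 4 = 7.
Σw·x = 3·471 + 4·684 = 4149, so x̄ = 4149/7 ≈ 592.71.
Offset from x = 282: 592.71 − 282 ≈ 310.71.

≈ 311 in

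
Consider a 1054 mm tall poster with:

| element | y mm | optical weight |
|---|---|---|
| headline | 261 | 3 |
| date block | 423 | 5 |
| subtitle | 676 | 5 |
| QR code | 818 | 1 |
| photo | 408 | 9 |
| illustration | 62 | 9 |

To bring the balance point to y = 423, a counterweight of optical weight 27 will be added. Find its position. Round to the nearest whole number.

With the counterweight, Σw becomes 3 + 5 + 5 + 1 + 9 + 9 + 27 = 59.
y: need Σw·y = 59·423 = 24957. Existing = 3·261 + 5·423 + 5·676 + 1·818 + 9·408 + 9·62 = 11326. Remainder 13631 / 27 ≈ 504.85.

y ≈ 505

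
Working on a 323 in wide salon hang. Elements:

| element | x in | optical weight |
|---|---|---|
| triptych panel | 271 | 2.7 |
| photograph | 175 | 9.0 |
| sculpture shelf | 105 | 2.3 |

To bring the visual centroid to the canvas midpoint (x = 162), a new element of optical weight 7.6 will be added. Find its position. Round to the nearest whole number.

New total weight: (2.7 + 9.0 + 2.3) + 7.6 = 21.6.
x: need Σw·x = 21.6·162 = 3499.2. Existing = 2.7·271 + 9.0·175 + 2.3·105 = 2548.2. Remainder 951.0 / 7.6 ≈ 125.13.

x ≈ 125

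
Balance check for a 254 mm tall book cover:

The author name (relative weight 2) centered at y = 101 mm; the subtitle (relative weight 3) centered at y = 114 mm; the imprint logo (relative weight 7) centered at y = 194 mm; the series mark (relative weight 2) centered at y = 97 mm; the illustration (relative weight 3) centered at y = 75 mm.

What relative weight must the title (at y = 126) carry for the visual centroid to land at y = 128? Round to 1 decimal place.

Fixed elements: Σw = 2 + 3 + 7 + 2 + 3 = 17, Σw·y = 2·101 + 3·114 + 7·194 + 2·97 + 3·75 = 2321.
Balance at y = 128 requires (2321 + w·126) / (17 + w) = 128.
So w = (128·17 − 2321)/(126 − 128) = -145/-2 ≈ 72.50.

w ≈ 72.5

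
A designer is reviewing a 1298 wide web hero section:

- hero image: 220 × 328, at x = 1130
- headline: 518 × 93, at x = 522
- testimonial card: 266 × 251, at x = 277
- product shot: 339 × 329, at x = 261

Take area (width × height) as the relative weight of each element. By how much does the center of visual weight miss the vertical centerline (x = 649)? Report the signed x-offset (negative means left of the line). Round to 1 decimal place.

Areas: hero image 220·328 = 72160, headline 518·93 = 48174, testimonial card 266·251 = 66766, product shot 339·329 = 111531. Total weight = 298631.
x: (72160·1130 + 48174·522 + 66766·277 + 111531·261) / 298631 = 154291401 / 298631 ≈ 516.66
Against x = 649, that's 516.66 − 649 = -132.34.

≈ -132.3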